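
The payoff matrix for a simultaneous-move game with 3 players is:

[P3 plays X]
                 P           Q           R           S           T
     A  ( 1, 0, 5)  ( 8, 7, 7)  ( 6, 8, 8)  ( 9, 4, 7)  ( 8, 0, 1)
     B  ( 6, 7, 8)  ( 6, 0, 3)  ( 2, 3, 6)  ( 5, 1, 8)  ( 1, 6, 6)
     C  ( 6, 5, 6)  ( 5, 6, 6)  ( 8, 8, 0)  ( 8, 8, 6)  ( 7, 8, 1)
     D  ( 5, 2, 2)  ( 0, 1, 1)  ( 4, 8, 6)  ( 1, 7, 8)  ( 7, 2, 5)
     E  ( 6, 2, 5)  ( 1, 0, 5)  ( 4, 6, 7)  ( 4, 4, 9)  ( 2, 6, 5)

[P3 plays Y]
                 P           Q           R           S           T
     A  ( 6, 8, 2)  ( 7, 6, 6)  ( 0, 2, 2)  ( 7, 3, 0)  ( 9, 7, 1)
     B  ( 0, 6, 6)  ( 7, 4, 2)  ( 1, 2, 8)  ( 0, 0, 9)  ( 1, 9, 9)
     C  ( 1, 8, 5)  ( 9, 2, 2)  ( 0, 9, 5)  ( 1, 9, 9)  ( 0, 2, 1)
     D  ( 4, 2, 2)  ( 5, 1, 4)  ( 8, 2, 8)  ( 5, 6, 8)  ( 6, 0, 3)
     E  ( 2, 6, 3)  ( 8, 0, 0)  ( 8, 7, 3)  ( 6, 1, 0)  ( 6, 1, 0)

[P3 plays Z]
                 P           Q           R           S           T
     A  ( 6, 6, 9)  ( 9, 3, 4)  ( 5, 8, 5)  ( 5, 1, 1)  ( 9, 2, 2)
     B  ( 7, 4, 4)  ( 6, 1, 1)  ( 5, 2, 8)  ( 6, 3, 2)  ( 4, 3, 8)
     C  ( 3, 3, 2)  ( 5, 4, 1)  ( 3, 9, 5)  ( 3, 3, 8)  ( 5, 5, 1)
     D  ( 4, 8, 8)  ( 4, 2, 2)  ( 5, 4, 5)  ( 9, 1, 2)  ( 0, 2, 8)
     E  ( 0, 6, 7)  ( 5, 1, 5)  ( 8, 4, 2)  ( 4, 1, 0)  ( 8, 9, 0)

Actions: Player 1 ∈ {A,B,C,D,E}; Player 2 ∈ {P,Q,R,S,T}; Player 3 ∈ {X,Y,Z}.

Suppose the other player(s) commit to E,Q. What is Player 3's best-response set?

u_3(X vs E,Q) = 5
u_3(Y vs E,Q) = 0
u_3(Z vs E,Q) = 5
max payoff 5 at {X,Z}

BR_3 = {X,Z}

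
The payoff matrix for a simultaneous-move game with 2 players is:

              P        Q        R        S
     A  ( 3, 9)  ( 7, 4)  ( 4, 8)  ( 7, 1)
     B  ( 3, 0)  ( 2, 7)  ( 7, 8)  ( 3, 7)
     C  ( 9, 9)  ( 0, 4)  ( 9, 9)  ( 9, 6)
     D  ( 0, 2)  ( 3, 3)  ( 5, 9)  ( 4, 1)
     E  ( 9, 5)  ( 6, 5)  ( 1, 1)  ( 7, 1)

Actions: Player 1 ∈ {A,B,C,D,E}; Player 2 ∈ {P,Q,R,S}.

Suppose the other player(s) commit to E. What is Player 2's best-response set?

u_2(P vs E) = 5
u_2(Q vs E) = 5
u_2(R vs E) = 1
u_2(S vs E) = 1
max payoff 5 at {P,Q}

BR_2 = {P,Q}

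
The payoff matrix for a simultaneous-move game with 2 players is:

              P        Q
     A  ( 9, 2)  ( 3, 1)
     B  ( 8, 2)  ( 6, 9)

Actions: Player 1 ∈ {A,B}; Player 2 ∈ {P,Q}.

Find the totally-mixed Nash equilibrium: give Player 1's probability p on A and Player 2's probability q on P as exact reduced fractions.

(p,q) = (7/8, 3/4)

P1 indiff ⇒ q·9+(1-q)·3 = q·8+(1-q)·6 ⇒ q(1) = (1-q)(3) ⇒ q = 3/4
P2 indiff ⇒ p·2+(1-p)·2 = p·1+(1-p)·9 ⇒ p(1) = (1-p)(7) ⇒ p = 7/8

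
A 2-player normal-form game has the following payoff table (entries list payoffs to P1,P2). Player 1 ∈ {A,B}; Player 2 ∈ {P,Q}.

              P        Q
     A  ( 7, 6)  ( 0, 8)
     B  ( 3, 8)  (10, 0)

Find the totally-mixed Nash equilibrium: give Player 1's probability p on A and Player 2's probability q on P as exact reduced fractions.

(p,q) = (4/5, 5/7)

P1 indiff ⇒ q·7+(1-q)·0 = q·3+(1-q)·10 ⇒ q(4) = (1-q)(10) ⇒ q = 5/7
P2 indiff ⇒ p·6+(1-p)·8 = p·8+(1-p)·0 ⇒ p(-2) = (1-p)(-8) ⇒ p = 4/5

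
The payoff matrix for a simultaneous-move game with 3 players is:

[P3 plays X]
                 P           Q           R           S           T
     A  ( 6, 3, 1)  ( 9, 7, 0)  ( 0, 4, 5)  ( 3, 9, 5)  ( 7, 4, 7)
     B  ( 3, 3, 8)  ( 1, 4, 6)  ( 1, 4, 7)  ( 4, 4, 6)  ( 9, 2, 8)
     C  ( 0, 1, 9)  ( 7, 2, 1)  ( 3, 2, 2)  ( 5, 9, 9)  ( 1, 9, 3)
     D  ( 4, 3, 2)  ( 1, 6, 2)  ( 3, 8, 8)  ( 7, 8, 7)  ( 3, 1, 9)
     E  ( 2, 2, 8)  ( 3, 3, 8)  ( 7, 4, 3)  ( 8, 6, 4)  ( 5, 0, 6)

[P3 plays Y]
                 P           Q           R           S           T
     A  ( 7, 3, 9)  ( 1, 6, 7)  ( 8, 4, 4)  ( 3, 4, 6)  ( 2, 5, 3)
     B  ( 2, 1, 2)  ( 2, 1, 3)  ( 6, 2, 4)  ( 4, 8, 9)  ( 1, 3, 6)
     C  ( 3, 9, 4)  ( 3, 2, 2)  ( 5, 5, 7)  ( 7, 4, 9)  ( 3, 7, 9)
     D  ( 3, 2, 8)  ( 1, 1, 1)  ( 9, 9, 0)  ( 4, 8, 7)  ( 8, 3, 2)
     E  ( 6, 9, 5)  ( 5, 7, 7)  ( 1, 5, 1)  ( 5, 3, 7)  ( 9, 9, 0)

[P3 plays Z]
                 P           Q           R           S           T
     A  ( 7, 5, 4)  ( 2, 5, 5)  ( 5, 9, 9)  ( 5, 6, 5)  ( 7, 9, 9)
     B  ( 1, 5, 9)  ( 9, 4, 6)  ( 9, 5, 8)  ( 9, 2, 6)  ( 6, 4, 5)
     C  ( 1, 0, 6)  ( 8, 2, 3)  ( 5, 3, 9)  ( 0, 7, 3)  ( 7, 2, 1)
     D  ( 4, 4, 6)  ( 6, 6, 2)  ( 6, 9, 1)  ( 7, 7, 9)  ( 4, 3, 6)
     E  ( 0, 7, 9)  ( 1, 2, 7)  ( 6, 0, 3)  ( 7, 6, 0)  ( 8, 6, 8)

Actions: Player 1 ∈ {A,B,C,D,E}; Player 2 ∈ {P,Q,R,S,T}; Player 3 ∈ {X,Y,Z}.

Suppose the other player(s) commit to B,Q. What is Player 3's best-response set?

u_3(X vs B,Q) = 6
u_3(Y vs B,Q) = 3
u_3(Z vs B,Q) = 6
max payoff 6 at {X,Z}

P3 best: {X,Z}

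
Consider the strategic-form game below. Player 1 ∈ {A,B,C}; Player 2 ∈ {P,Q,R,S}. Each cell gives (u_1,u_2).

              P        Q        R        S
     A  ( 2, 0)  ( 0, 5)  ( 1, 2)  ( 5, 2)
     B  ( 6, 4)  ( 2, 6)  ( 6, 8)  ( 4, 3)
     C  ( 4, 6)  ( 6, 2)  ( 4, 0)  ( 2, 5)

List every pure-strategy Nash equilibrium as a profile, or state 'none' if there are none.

(A,P): not NE [P1→B gives 6>2; P2→Q gives 5>0]
(A,Q): not NE [P1→C gives 6>0]
(A,R): not NE [P1→B gives 6>1; P2→Q gives 5>2]
(A,S): not NE [P2→Q gives 5>2]
(B,P): not NE [P2→R gives 8>4]
(B,Q): not NE [P1→C gives 6>2; P2→R gives 8>6]
(B,R): NE
(B,S): not NE [P1→A gives 5>4; P2→R gives 8>3]
(C,P): not NE [P1→B gives 6>4]
(C,Q): not NE [P2→P gives 6>2]
(C,R): not NE [P1→B gives 6>4; P2→P gives 6>0]
(C,S): not NE [P1→A gives 5>2; P2→P gives 6>5]

NE set: (B,R)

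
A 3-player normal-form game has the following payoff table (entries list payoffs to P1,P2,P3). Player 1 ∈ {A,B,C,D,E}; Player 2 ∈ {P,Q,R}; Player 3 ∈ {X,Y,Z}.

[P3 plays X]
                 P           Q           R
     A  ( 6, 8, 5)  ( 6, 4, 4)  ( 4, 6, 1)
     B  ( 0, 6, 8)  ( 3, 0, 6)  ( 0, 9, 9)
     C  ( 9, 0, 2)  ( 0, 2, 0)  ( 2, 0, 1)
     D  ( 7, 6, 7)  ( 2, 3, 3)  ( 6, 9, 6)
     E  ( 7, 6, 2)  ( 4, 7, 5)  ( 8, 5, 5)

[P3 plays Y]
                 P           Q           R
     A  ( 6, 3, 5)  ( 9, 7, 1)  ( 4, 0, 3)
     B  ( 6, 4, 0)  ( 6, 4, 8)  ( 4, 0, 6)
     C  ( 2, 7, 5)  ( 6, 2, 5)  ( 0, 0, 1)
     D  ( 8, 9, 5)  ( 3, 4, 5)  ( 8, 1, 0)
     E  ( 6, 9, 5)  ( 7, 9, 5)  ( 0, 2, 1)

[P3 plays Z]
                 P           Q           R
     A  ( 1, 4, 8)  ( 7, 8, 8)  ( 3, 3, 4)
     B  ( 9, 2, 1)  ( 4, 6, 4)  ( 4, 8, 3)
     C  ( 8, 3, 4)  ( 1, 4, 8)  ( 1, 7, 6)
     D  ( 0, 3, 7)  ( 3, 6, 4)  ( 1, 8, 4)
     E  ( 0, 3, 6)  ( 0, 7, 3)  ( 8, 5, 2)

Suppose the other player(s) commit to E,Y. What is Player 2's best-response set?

P2 best: {P,Q}

u_2(P vs E,Y) = 9
u_2(Q vs E,Y) = 9
u_2(R vs E,Y) = 2
max payoff 9 at {P,Q}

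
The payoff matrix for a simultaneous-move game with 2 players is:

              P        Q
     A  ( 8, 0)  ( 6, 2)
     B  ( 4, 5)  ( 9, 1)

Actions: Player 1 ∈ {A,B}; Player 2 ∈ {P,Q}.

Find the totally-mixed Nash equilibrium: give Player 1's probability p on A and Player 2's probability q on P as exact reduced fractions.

P1 indiff ⇒ q·8+(1-q)·6 = q·4+(1-q)·9 ⇒ q(4) = (1-q)(3) ⇒ q = 3/7
P2 indiff ⇒ p·0+(1-p)·5 = p·2+(1-p)·1 ⇒ p(-2) = (1-p)(-4) ⇒ p = 2/3

p=2/3, q=3/7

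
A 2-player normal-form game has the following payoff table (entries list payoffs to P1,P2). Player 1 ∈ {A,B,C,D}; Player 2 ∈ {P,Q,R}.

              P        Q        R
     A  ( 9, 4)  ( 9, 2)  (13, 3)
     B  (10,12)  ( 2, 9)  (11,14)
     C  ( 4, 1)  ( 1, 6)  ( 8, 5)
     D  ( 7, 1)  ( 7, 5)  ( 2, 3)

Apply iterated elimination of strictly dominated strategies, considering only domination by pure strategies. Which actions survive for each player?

IESDS → P1:{A,B} P2:{P,R}

P1 drop C (A beats it: P:9>4 Q:9>1 R:13>8)
P1 drop D (A beats it: P:9>7 Q:9>7 R:13>2)
P2 drop Q (P beats it: A:4>2 B:12>9)
P1→{A,B} P2→{P,R}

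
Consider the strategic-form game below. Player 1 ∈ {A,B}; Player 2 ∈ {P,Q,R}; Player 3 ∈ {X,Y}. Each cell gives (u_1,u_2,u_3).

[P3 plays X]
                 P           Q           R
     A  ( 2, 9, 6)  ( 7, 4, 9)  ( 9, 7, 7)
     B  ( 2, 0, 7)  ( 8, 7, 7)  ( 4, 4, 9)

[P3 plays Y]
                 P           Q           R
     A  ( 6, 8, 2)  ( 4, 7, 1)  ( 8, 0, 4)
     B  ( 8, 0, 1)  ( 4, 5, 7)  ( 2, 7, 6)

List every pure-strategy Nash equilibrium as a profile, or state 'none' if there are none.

(A,P,X): NE
(A,P,Y): not NE [P1→B gives 8>6; P3→X gives 6>2]
(A,Q,X): not NE [P1→B gives 8>7; P2→P gives 9>4]
(A,Q,Y): not NE [P2→P gives 8>7; P3→X gives 9>1]
(A,R,X): not NE [P2→P gives 9>7]
(A,R,Y): not NE [P2→P gives 8>0; P3→X gives 7>4]
(B,P,X): not NE [P2→Q gives 7>0]
(B,P,Y): not NE [P2→R gives 7>0; P3→X gives 7>1]
(B,Q,X): NE
(B,Q,Y): not NE [P2→R gives 7>5]
(B,R,X): not NE [P1→A gives 9>4; P2→Q gives 7>4]
(B,R,Y): not NE [P1→A gives 8>2; P3→X gives 9>6]

Nash profiles: (A,P,X), (B,Q,X)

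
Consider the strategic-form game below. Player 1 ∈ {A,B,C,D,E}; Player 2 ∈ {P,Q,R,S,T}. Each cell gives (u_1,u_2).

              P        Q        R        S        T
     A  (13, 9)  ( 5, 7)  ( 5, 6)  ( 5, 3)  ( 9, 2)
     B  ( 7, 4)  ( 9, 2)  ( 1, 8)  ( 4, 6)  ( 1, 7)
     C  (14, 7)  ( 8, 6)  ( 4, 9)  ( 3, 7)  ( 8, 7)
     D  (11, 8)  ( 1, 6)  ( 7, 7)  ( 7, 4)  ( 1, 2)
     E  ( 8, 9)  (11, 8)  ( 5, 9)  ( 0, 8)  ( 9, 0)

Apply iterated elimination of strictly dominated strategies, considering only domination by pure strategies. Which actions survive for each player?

P2 drop Q (P beats it: A:9>7 B:4>2 C:7>6 D:8>6 E:9>8)
P1 drop B (A beats it: P:13>7 R:5>1 S:5>4 T:9>1)
P2 drop S (R beats it: A:6>3 C:9>7 D:7>4 E:9>8)
P2 drop T (R beats it: A:6>2 C:9>7 D:7>2 E:9>0)
P1 drop E (D beats it: P:11>8 R:7>5)
P1→{A,C,D} P2→{P,R}

Remaining: P1:{A,C,D} P2:{P,R}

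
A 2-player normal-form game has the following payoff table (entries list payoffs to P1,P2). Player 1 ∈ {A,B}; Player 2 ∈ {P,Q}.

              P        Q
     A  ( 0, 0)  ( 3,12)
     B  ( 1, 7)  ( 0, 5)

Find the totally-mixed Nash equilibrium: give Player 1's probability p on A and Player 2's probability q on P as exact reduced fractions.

P1 indiff ⇒ q·0+(1-q)·3 = q·1+(1-q)·0 ⇒ q(-1) = (1-q)(-3) ⇒ q = 3/4
P2 indiff ⇒ p·0+(1-p)·7 = p·12+(1-p)·5 ⇒ p(-12) = (1-p)(-2) ⇒ p = 1/7

P1 mixes 1/7 on A; P2 mixes 3/4 on P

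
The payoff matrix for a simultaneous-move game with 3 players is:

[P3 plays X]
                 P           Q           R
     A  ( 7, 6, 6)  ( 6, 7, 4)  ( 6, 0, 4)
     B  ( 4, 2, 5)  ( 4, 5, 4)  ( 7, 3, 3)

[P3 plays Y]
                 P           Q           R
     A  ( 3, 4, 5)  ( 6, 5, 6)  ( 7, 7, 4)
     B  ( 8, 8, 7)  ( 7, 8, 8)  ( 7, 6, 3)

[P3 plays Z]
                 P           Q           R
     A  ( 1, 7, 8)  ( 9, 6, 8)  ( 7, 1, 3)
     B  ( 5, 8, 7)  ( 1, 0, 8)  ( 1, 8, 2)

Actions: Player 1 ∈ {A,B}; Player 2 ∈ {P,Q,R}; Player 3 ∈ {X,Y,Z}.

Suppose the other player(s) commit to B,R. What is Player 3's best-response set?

P3 best: {X,Y}

u_3(X vs B,R) = 3
u_3(Y vs B,R) = 3
u_3(Z vs B,R) = 2
max payoff 3 at {X,Y}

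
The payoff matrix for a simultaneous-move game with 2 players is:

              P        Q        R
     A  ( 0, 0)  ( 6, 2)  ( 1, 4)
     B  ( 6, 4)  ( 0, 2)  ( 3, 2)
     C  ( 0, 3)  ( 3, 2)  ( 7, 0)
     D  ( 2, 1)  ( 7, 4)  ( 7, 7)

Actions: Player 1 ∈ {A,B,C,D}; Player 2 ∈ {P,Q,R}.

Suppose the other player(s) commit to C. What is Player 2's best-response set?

argmax u_2 = {P}

u_2(P vs C) = 3
u_2(Q vs C) = 2
u_2(R vs C) = 0
max payoff 3 at {P}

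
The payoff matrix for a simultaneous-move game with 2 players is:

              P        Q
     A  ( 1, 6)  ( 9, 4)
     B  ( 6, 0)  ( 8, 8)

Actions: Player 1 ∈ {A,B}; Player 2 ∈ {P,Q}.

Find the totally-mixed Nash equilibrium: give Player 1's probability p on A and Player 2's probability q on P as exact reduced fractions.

P1 indiff ⇒ q·1+(1-q)·9 = q·6+(1-q)·8 ⇒ q(-5) = (1-q)(-1) ⇒ q = 1/6
P2 indiff ⇒ p·6+(1-p)·0 = p·4+(1-p)·8 ⇒ p(2) = (1-p)(8) ⇒ p = 4/5

p=4/5, q=1/6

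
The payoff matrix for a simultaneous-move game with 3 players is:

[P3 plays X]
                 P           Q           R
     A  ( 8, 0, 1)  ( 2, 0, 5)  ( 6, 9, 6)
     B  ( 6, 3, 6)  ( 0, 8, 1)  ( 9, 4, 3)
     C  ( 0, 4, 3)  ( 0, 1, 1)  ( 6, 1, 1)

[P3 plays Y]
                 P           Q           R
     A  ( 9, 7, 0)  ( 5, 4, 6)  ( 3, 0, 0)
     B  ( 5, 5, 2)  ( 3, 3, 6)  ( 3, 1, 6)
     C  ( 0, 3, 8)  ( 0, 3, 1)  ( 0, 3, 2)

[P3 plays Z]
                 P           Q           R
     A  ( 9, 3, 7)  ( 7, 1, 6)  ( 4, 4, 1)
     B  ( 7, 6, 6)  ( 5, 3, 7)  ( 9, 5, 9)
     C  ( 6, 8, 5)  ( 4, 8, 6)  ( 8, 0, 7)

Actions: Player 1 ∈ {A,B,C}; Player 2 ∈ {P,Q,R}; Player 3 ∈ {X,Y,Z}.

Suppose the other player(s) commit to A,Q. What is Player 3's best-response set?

u_3(X vs A,Q) = 5
u_3(Y vs A,Q) = 6
u_3(Z vs A,Q) = 6
max payoff 6 at {Y,Z}

P3 best: {Y,Z}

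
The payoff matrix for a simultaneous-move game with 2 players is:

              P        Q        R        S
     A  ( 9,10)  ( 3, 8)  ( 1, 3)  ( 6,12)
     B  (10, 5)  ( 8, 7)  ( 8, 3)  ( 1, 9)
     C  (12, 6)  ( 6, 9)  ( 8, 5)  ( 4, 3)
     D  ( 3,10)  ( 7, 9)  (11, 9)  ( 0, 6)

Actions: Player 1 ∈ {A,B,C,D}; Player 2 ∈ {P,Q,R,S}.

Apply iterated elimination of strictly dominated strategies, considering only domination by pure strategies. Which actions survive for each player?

Remaining: P1:{A,B,C} P2:{P,Q,S}

P2 drop R (P beats it: A:10>3 B:5>3 C:6>5 D:10>9)
P1 drop D (B beats it: P:10>3 Q:8>7 S:1>0)
P1→{A,B,C} P2→{P,Q,S}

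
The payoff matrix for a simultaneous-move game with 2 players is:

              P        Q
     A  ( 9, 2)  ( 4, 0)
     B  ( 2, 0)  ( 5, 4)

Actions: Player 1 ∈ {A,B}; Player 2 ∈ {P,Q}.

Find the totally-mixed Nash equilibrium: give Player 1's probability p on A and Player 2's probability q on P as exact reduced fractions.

p=2/3, q=1/8

P1 indiff ⇒ q·9+(1-q)·4 = q·2+(1-q)·5 ⇒ q(7) = (1-q)(1) ⇒ q = 1/8
P2 indiff ⇒ p·2+(1-p)·0 = p·0+(1-p)·4 ⇒ p(2) = (1-p)(4) ⇒ p = 2/3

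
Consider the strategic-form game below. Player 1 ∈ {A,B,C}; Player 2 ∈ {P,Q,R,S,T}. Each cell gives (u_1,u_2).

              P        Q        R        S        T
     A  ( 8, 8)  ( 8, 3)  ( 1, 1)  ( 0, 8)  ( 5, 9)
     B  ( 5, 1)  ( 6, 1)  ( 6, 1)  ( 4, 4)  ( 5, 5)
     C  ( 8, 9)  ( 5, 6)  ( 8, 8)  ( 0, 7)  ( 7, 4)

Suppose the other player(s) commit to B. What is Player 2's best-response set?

u_2(P vs B) = 1
u_2(Q vs B) = 1
u_2(R vs B) = 1
u_2(S vs B) = 4
u_2(T vs B) = 5
max payoff 5 at {T}

P2 best: {T}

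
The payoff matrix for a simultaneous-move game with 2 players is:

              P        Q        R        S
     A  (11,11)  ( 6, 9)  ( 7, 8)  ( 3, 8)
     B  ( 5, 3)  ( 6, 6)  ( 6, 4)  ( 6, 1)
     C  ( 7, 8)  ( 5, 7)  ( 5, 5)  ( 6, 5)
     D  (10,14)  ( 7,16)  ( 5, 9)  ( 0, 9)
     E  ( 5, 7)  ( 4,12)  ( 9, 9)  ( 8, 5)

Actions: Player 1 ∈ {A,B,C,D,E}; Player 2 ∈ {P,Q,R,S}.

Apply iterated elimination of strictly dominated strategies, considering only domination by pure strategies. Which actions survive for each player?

P2 drop R (Q beats it: A:9>8 B:6>4 C:7>5 D:16>9 E:12>9)
P2 drop S (P beats it: A:11>8 B:3>1 C:8>5 D:14>9 E:7>5)
P1 drop B (D beats it: P:10>5 Q:7>6)
P1 drop C (A beats it: P:11>7 Q:6>5)
P1 drop E (A beats it: P:11>5 Q:6>4)
P1→{A,D} P2→{P,Q}

Remaining: P1:{A,D} P2:{P,Q}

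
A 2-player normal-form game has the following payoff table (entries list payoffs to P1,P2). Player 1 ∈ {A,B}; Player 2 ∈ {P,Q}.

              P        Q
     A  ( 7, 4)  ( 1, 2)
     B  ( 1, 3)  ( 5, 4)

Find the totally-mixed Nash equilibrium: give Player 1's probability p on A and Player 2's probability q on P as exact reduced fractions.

P1 indiff ⇒ q·7+(1-q)·1 = q·1+(1-q)·5 ⇒ q(6) = (1-q)(4) ⇒ q = 2/5
P2 indiff ⇒ p·4+(1-p)·3 = p·2+(1-p)·4 ⇒ p(2) = (1-p)(1) ⇒ p = 1/3

p=1/3, q=2/5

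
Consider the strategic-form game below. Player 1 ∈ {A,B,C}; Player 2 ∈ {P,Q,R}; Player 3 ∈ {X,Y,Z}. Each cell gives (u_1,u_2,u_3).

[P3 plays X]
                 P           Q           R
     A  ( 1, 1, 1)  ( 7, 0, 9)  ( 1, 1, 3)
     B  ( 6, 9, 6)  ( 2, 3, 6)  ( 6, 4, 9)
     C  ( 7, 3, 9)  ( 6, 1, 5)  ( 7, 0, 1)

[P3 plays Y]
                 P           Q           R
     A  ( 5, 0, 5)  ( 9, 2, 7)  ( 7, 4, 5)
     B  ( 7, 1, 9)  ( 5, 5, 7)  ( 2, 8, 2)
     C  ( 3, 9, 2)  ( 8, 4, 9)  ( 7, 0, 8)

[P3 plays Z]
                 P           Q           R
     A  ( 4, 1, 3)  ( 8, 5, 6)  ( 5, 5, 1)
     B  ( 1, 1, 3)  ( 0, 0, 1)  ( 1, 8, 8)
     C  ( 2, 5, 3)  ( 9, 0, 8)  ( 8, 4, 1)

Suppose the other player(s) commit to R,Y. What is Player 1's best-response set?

BR_1 = {A,C}

u_1(A vs R,Y) = 7
u_1(B vs R,Y) = 2
u_1(C vs R,Y) = 7
max payoff 7 at {A,C}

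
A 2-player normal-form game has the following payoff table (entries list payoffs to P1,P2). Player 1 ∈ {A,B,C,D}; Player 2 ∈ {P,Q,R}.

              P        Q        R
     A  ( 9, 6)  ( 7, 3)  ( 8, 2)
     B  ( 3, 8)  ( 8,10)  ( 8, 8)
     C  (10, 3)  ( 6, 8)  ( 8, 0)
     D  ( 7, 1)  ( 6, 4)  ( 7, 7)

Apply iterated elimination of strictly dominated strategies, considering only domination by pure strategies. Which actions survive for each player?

IESDS → P1:{A,B,C} P2:{P,Q}

P1 drop D (A beats it: P:9>7 Q:7>6 R:8>7)
P2 drop R (Q beats it: A:3>2 B:10>8 C:8>0)
P1→{A,B,C} P2→{P,Q}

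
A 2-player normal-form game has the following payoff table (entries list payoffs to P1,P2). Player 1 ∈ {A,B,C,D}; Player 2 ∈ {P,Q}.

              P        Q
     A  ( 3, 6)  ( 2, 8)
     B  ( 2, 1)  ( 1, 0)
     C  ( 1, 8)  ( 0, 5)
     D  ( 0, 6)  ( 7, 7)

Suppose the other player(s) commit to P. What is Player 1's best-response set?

P1 best: {A}

u_1(A vs P) = 3
u_1(B vs P) = 2
u_1(C vs P) = 1
u_1(D vs P) = 0
max payoff 3 at {A}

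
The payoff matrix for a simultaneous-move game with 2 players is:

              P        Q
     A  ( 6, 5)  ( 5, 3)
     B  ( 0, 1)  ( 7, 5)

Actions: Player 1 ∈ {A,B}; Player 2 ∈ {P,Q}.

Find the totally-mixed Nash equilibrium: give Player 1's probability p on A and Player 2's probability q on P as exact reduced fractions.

p=2/3, q=1/4

P1 indiff ⇒ q·6+(1-q)·5 = q·0+(1-q)·7 ⇒ q(6) = (1-q)(2) ⇒ q = 1/4
P2 indiff ⇒ p·5+(1-p)·1 = p·3+(1-p)·5 ⇒ p(2) = (1-p)(4) ⇒ p = 2/3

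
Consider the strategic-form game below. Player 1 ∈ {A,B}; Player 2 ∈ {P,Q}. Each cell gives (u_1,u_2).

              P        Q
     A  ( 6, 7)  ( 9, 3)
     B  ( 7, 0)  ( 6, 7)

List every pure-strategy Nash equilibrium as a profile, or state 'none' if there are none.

No pure NE.

(A,P): not NE [P1→B gives 7>6]
(A,Q): not NE [P2→P gives 7>3]
(B,P): not NE [P2→Q gives 7>0]
(B,Q): not NE [P1→A gives 9>6]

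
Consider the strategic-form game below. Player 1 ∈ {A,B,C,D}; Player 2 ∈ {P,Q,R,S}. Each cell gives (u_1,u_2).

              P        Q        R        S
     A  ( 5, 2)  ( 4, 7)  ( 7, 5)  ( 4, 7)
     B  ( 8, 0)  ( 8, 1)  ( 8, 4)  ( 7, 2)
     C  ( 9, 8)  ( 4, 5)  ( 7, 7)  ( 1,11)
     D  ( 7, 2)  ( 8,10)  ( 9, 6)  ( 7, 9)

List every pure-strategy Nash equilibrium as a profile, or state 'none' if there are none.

NE set: (D,Q)

(A,P): not NE [P1→C gives 9>5; P2→S gives 7>2]
(A,Q): not NE [P1→D gives 8>4]
(A,R): not NE [P1→D gives 9>7; P2→S gives 7>5]
(A,S): not NE [P1→D gives 7>4]
(B,P): not NE [P1→C gives 9>8; P2→R gives 4>0]
(B,Q): not NE [P2→R gives 4>1]
(B,R): not NE [P1→D gives 9>8]
(B,S): not NE [P2→R gives 4>2]
(C,P): not NE [P2→S gives 11>8]
(C,Q): not NE [P1→D gives 8>4; P2→S gives 11>5]
(C,R): not NE [P1→D gives 9>7; P2→S gives 11>7]
(C,S): not NE [P1→D gives 7>1]
(D,P): not NE [P1→C gives 9>7; P2→Q gives 10>2]
(D,Q): NE
(D,R): not NE [P2→Q gives 10>6]
(D,S): not NE [P2→Q gives 10>9]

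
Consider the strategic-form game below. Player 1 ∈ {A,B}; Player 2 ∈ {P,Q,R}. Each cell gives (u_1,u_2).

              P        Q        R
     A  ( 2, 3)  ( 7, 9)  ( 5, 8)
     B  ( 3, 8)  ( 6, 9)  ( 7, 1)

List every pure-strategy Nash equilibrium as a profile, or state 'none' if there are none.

(A,P): not NE [P1→B gives 3>2; P2→Q gives 9>3]
(A,Q): NE
(A,R): not NE [P1→B gives 7>5; P2→Q gives 9>8]
(B,P): not NE [P2→Q gives 9>8]
(B,Q): not NE [P1→A gives 7>6]
(B,R): not NE [P2→Q gives 9>1]

PSNE = {(A,Q)}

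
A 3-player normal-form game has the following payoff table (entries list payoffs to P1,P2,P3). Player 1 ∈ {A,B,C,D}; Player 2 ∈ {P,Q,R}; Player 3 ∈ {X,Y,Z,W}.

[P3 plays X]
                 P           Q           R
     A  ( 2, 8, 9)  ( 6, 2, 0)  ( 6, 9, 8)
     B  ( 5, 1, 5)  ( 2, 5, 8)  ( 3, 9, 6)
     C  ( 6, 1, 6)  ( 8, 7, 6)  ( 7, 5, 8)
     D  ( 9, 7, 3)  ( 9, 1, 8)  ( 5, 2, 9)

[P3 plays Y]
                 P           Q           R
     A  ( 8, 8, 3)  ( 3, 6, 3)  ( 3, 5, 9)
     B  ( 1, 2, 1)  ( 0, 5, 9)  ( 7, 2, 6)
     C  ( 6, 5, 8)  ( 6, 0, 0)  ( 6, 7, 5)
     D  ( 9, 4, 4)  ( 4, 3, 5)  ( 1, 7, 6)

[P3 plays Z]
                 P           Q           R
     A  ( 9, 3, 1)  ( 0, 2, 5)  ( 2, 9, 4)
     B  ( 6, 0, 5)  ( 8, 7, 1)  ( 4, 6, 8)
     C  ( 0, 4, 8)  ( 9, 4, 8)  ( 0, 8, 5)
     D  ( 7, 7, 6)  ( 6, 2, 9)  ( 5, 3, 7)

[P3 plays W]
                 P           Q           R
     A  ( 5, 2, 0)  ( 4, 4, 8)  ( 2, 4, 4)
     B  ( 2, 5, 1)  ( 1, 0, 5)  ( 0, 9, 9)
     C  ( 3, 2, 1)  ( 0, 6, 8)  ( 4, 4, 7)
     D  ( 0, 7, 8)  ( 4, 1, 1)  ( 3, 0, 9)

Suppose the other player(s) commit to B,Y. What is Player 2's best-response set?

P2 best: {Q}

u_2(P vs B,Y) = 2
u_2(Q vs B,Y) = 5
u_2(R vs B,Y) = 2
max payoff 5 at {Q}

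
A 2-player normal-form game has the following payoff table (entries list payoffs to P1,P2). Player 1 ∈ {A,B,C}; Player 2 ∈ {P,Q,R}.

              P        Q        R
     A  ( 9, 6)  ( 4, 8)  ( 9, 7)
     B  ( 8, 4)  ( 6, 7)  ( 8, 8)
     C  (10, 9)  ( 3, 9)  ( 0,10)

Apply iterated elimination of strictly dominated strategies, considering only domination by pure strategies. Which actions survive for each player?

IESDS → P1:{A,B} P2:{Q,R}

P2 drop P (R beats it: A:7>6 B:8>4 C:10>9)
P1 drop C (A beats it: Q:4>3 R:9>0)
P1→{A,B} P2→{Q,R}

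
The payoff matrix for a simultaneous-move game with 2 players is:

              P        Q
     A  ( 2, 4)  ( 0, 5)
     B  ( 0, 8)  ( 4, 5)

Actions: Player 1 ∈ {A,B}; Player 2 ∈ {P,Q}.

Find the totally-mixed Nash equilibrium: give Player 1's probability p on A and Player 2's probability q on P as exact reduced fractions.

P1 indiff ⇒ q·2+(1-q)·0 = q·0+(1-q)·4 ⇒ q(2) = (1-q)(4) ⇒ q = 2/3
P2 indiff ⇒ p·4+(1-p)·8 = p·5+(1-p)·5 ⇒ p(-1) = (1-p)(-3) ⇒ p = 3/4

(p,q) = (3/4, 2/3)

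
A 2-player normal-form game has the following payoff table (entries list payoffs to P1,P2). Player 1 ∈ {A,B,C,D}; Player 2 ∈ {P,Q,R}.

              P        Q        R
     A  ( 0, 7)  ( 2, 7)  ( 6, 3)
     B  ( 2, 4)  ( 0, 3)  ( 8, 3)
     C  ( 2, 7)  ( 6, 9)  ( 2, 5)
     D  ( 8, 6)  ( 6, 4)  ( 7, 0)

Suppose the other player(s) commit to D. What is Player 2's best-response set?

u_2(P vs D) = 6
u_2(Q vs D) = 4
u_2(R vs D) = 0
max payoff 6 at {P}

BR_2 = {P}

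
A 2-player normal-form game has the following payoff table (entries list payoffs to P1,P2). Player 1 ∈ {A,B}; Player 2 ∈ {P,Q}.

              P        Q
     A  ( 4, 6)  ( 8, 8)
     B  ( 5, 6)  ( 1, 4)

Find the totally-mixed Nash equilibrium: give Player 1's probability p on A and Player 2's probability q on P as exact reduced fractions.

P1 mixes 1/2 on A; P2 mixes 7/8 on P

P1 indiff ⇒ q·4+(1-q)·8 = q·5+(1-q)·1 ⇒ q(-1) = (1-q)(-7) ⇒ q = 7/8
P2 indiff ⇒ p·6+(1-p)·6 = p·8+(1-p)·4 ⇒ p(-2) = (1-p)(-2) ⇒ p = 1/2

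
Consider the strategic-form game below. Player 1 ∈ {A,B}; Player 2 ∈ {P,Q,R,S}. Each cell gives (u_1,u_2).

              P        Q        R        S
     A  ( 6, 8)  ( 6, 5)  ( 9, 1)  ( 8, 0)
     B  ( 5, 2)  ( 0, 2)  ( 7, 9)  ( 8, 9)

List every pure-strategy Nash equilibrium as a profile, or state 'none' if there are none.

(A,P): NE
(A,Q): not NE [P2→P gives 8>5]
(A,R): not NE [P2→P gives 8>1]
(A,S): not NE [P2→P gives 8>0]
(B,P): not NE [P1→A gives 6>5; P2→S gives 9>2]
(B,Q): not NE [P1→A gives 6>0; P2→S gives 9>2]
(B,R): not NE [P1→A gives 9>7]
(B,S): NE

NE set: (A,P), (B,S)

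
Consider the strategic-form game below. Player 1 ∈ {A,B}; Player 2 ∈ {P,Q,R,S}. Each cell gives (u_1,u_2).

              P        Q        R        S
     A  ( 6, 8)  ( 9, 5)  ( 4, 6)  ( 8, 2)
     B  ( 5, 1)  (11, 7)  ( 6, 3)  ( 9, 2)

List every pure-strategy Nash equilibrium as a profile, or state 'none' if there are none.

NE set: (A,P), (B,Q)

(A,P): NE
(A,Q): not NE [P1→B gives 11>9; P2→P gives 8>5]
(A,R): not NE [P1→B gives 6>4; P2→P gives 8>6]
(A,S): not NE [P1→B gives 9>8; P2→P gives 8>2]
(B,P): not NE [P1→A gives 6>5; P2→Q gives 7>1]
(B,Q): NE
(B,R): not NE [P2→Q gives 7>3]
(B,S): not NE [P2→Q gives 7>2]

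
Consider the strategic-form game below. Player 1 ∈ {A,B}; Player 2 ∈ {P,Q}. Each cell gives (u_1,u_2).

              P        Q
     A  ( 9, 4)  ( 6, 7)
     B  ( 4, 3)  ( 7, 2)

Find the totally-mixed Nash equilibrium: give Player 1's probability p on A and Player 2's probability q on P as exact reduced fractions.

p=1/4, q=1/6

P1 indiff ⇒ q·9+(1-q)·6 = q·4+(1-q)·7 ⇒ q(5) = (1-q)(1) ⇒ q = 1/6
P2 indiff ⇒ p·4+(1-p)·3 = p·7+(1-p)·2 ⇒ p(-3) = (1-p)(-1) ⇒ p = 1/4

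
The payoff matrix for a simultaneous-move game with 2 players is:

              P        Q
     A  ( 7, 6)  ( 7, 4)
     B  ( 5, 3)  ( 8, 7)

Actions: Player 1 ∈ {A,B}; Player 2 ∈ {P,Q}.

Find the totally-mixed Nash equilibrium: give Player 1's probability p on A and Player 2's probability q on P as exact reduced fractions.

P1 mixes 2/3 on A; P2 mixes 1/3 on P

P1 indiff ⇒ q·7+(1-q)·7 = q·5+(1-q)·8 ⇒ q(2) = (1-q)(1) ⇒ q = 1/3
P2 indiff ⇒ p·6+(1-p)·3 = p·4+(1-p)·7 ⇒ p(2) = (1-p)(4) ⇒ p = 2/3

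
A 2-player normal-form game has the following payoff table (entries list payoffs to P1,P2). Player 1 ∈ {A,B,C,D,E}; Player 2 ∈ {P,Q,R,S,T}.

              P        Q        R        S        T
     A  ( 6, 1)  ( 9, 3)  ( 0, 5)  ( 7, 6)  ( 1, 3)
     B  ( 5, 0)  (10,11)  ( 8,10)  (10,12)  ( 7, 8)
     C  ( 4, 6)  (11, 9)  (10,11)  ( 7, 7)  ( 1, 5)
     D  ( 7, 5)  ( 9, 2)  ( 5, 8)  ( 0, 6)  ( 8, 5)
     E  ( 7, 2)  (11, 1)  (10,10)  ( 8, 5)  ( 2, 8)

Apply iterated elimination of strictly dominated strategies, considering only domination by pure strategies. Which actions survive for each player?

P1 drop A (E beats it: P:7>6 Q:11>9 R:10>0 S:8>7 T:2>1)
P2 drop P (R beats it: B:10>0 C:11>6 D:8>5 E:10>2)
P2 drop T (R beats it: B:10>8 C:11>5 D:8>5 E:10>8)
P1 drop D (B beats it: Q:10>9 R:8>5 S:10>0)
P1→{B,C,E} P2→{Q,R,S}

IESDS → P1:{B,C,E} P2:{Q,R,S}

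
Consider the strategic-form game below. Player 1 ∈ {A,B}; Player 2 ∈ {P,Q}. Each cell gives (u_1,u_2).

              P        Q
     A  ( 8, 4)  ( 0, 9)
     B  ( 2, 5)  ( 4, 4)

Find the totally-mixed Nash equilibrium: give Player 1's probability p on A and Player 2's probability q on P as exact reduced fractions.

P1 indiff ⇒ q·8+(1-q)·0 = q·2+(1-q)·4 ⇒ q(6) = (1-q)(4) ⇒ q = 2/5
P2 indiff ⇒ p·4+(1-p)·5 = p·9+(1-p)·4 ⇒ p(-5) = (1-p)(-1) ⇒ p = 1/6

p=1/6, q=2/5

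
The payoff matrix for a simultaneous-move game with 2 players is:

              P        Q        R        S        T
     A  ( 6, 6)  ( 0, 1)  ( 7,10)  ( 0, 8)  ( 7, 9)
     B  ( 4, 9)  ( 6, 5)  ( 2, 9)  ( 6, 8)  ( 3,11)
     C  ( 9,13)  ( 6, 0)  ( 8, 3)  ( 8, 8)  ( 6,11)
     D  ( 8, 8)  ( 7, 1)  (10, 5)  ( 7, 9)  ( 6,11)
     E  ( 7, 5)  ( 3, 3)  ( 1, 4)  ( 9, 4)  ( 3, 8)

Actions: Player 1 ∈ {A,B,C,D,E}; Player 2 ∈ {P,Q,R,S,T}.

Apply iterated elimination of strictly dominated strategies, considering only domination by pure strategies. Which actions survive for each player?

Remaining: P1:{A,C,D} P2:{P,R,T}

P1 drop B (D beats it: P:8>4 Q:7>6 R:10>2 S:7>6 T:6>3)
P2 drop Q (P beats it: A:6>1 C:13>0 D:8>1 E:5>3)
P2 drop S (T beats it: A:9>8 C:11>8 D:11>9 E:8>4)
P1 drop E (C beats it: P:9>7 R:8>1 T:6>3)
P1→{A,C,D} P2→{P,R,T}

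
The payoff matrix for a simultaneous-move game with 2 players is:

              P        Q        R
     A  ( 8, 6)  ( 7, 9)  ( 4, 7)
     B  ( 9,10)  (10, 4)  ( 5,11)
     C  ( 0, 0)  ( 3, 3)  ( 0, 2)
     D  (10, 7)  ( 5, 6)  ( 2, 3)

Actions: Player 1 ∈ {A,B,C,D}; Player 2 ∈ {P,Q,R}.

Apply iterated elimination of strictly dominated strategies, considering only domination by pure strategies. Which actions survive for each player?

IESDS → P1:{B,D} P2:{P,R}

P1 drop A (B beats it: P:9>8 Q:10>7 R:5>4)
P1 drop C (B beats it: P:9>0 Q:10>3 R:5>0)
P2 drop Q (P beats it: B:10>4 D:7>6)
P1→{B,D} P2→{P,R}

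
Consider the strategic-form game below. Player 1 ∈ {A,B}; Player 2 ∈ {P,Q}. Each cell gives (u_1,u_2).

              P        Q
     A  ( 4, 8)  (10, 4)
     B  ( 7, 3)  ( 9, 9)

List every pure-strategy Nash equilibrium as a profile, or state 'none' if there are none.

PSNE: ∅

(A,P): not NE [P1→B gives 7>4]
(A,Q): not NE [P2→P gives 8>4]
(B,P): not NE [P2→Q gives 9>3]
(B,Q): not NE [P1→A gives 10>9]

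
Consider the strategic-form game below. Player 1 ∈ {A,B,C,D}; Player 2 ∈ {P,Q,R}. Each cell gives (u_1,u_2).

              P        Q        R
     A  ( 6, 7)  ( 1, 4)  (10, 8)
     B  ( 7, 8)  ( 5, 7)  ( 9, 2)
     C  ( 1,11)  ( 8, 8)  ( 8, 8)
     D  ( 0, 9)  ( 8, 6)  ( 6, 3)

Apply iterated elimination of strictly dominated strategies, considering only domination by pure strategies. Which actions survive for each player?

P2 drop Q (P beats it: A:7>4 B:8>7 C:11>8 D:9>6)
P1 drop C (A beats it: P:6>1 R:10>8)
P1 drop D (A beats it: P:6>0 R:10>6)
P1→{A,B} P2→{P,R}

IESDS → P1:{A,B} P2:{P,R}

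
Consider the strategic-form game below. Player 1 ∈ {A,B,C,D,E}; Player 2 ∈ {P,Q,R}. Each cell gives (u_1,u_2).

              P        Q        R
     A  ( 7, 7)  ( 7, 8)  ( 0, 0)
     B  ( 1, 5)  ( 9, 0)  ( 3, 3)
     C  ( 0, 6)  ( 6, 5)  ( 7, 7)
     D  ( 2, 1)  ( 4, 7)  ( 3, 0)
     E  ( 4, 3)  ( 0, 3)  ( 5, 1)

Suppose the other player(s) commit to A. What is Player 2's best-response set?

P2 best: {Q}

u_2(P vs A) = 7
u_2(Q vs A) = 8
u_2(R vs A) = 0
max payoff 8 at {Q}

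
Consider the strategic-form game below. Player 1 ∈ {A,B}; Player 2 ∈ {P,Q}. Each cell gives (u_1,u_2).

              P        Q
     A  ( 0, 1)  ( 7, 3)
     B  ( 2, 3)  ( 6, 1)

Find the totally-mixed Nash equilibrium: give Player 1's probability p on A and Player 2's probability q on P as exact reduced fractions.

p=1/2, q=1/3

P1 indiff ⇒ q·0+(1-q)·7 = q·2+(1-q)·6 ⇒ q(-2) = (1-q)(-1) ⇒ q = 1/3
P2 indiff ⇒ p·1+(1-p)·3 = p·3+(1-p)·1 ⇒ p(-2) = (1-p)(-2) ⇒ p = 1/2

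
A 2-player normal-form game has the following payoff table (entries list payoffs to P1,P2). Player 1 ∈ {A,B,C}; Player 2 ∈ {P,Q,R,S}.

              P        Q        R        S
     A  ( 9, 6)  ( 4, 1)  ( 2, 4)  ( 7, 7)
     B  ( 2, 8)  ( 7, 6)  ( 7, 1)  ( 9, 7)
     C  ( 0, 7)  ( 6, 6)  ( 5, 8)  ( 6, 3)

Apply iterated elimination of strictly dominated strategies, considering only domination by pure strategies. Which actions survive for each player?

P1 drop C (B beats it: P:2>0 Q:7>6 R:7>5 S:9>6)
P2 drop Q (P beats it: A:6>1 B:8>6)
P2 drop R (P beats it: A:6>4 B:8>1)
P1→{A,B} P2→{P,S}

Survivors P1:{A,B} P2:{P,S}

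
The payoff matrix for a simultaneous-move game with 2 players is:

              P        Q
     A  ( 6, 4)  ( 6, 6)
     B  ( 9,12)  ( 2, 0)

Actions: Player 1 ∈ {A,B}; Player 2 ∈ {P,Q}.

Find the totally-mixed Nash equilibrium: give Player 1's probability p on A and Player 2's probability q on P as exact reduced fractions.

P1 indiff ⇒ q·6+(1-q)·6 = q·9+(1-q)·2 ⇒ q(-3) = (1-q)(-4) ⇒ q = 4/7
P2 indiff ⇒ p·4+(1-p)·12 = p·6+(1-p)·0 ⇒ p(-2) = (1-p)(-12) ⇒ p = 6/7

(p,q) = (6/7, 4/7)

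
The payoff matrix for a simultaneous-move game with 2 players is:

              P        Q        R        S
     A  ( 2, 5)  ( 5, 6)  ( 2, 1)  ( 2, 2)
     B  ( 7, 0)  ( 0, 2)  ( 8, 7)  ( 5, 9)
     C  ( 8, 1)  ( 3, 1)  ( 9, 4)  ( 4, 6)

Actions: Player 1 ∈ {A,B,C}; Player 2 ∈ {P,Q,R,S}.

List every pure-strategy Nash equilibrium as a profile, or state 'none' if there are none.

PSNE = {(A,Q), (B,S)}

(A,P): not NE [P1→C gives 8>2; P2→Q gives 6>5]
(A,Q): NE
(A,R): not NE [P1→C gives 9>2; P2→Q gives 6>1]
(A,S): not NE [P1→B gives 5>2; P2→Q gives 6>2]
(B,P): not NE [P1→C gives 8>7; P2→S gives 9>0]
(B,Q): not NE [P1→A gives 5>0; P2→S gives 9>2]
(B,R): not NE [P1→C gives 9>8; P2→S gives 9>7]
(B,S): NE
(C,P): not NE [P2→S gives 6>1]
(C,Q): not NE [P1→A gives 5>3; P2→S gives 6>1]
(C,R): not NE [P2→S gives 6>4]
(C,S): not NE [P1→B gives 5>4]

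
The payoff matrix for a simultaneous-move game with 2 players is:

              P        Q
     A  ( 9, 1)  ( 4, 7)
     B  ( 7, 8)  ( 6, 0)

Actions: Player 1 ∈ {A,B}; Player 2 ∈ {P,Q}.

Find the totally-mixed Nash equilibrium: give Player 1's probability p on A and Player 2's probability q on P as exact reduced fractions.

P1 indiff ⇒ q·9+(1-q)·4 = q·7+(1-q)·6 ⇒ q(2) = (1-q)(2) ⇒ q = 1/2
P2 indiff ⇒ p·1+(1-p)·8 = p·7+(1-p)·0 ⇒ p(-6) = (1-p)(-8) ⇒ p = 4/7

(p,q) = (4/7, 1/2)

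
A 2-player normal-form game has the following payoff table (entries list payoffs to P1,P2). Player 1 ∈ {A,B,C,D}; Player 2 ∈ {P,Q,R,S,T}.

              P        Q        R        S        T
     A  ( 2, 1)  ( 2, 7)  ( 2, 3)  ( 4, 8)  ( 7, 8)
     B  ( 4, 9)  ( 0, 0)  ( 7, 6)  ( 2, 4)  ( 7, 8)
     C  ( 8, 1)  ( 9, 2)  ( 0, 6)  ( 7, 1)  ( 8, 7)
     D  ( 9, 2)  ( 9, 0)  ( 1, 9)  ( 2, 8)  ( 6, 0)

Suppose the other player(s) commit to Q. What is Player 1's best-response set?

P1 best: {C,D}

u_1(A vs Q) = 2
u_1(B vs Q) = 0
u_1(C vs Q) = 9
u_1(D vs Q) = 9
max payoff 9 at {C,D}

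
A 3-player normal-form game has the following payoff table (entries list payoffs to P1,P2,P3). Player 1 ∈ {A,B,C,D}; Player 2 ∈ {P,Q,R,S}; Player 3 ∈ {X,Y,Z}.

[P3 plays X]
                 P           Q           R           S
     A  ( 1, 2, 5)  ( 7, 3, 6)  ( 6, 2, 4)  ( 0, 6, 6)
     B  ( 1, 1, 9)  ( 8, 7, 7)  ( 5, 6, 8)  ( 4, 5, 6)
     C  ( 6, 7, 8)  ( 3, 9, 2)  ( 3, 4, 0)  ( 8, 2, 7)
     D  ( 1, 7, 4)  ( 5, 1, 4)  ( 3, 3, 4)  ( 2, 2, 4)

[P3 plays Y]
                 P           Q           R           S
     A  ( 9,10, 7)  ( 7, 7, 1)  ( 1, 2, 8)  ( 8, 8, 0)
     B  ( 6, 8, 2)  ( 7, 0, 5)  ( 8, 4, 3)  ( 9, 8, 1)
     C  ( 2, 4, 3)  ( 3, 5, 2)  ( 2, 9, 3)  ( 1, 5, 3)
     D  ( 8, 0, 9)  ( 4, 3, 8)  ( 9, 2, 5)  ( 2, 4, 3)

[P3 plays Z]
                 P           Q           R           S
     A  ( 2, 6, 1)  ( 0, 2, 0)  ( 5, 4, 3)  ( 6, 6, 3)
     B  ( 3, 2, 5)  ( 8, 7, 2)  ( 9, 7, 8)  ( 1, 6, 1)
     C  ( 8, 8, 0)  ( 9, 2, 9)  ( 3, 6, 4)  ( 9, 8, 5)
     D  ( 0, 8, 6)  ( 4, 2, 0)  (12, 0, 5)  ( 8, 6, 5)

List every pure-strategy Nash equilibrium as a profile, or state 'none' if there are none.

(A,P,X): not NE [P1→C gives 6>1; P2→S gives 6>2; P3→Y gives 7>5]
(A,P,Y): NE
(A,P,Z): not NE [P1→C gives 8>2; P3→Y gives 7>1]
(A,Q,X): not NE [P1→B gives 8>7; P2→S gives 6>3]
(A,Q,Y): not NE [P2→P gives 10>7; P3→X gives 6>1]
(A,Q,Z): not NE [P1→C gives 9>0; P2→S gives 6>2; P3→X gives 6>0]
(A,R,X): not NE [P2→S gives 6>2; P3→Y gives 8>4]
(A,R,Y): not NE [P1→D gives 9>1; P2→P gives 10>2]
(A,R,Z): not NE [P1→D gives 12>5; P2→S gives 6>4; P3→Y gives 8>3]
(A,S,X): not NE [P1→C gives 8>0]
(A,S,Y): not NE [P1→B gives 9>8; P2→P gives 10>8; P3→X gives 6>0]
(A,S,Z): not NE [P1→C gives 9>6; P3→X gives 6>3]
(B,P,X): not NE [P1→C gives 6>1; P2→Q gives 7>1]
(B,P,Y): not NE [P1→A gives 9>6; P3→X gives 9>2]
(B,P,Z): not NE [P1→C gives 8>3; P2→R gives 7>2; P3→X gives 9>5]
(B,Q,X): NE
(B,Q,Y): not NE [P2→S gives 8>0; P3→X gives 7>5]
(B,Q,Z): not NE [P1→C gives 9>8; P3→X gives 7>2]
(B,R,X): not NE [P1→A gives 6>5; P2→Q gives 7>6]
(B,R,Y): not NE [P1→D gives 9>8; P2→S gives 8>4; P3→Z gives 8>3]
(B,R,Z): not NE [P1→D gives 12>9]
(B,S,X): not NE [P1→C gives 8>4; P2→Q gives 7>5]
(B,S,Y): not NE [P3→X gives 6>1]
(B,S,Z): not NE [P1→C gives 9>1; P2→R gives 7>6; P3→X gives 6>1]
(C,P,X): not NE [P2→Q gives 9>7]
(C,P,Y): not NE [P1→A gives 9>2; P2→R gives 9>4; P3→X gives 8>3]
(C,P,Z): not NE [P3→X gives 8>0]
(C,Q,X): not NE [P1→B gives 8>3; P3→Z gives 9>2]
(C,Q,Y): not NE [P1→B gives 7>3; P2→R gives 9>5; P3→Z gives 9>2]
(C,Q,Z): not NE [P2→S gives 8>2]
(C,R,X): not NE [P1→A gives 6>3; P2→Q gives 9>4; P3→Z gives 4>0]
(C,R,Y): not NE [P1→D gives 9>2; P3→Z gives 4>3]
(C,R,Z): not NE [P1→D gives 12>3; P2→S gives 8>6]
(C,S,X): not NE [P2→Q gives 9>2]
(C,S,Y): not NE [P1→B gives 9>1; P2→R gives 9>5; P3→X gives 7>3]
(C,S,Z): not NE [P3→X gives 7>5]
(D,P,X): not NE [P1→C gives 6>1; P3→Y gives 9>4]
(D,P,Y): not NE [P1→A gives 9>8; P2→S gives 4>0]
(D,P,Z): not NE [P1→C gives 8>0; P3→Y gives 9>6]
(D,Q,X): not NE [P1→B gives 8>5; P2→P gives 7>1; P3→Y gives 8>4]
(D,Q,Y): not NE [P1→B gives 7>4; P2→S gives 4>3]
(D,Q,Z): not NE [P1→C gives 9>4; P2→P gives 8>2; P3→Y gives 8>0]
(D,R,X): not NE [P1→A gives 6>3; P2→P gives 7>3; P3→Z gives 5>4]
(D,R,Y): not NE [P2→S gives 4>2]
(D,R,Z): not NE [P2→P gives 8>0]
(D,S,X): not NE [P1→C gives 8>2; P2→P gives 7>2; P3→Z gives 5>4]
(D,S,Y): not NE [P1→B gives 9>2; P3→Z gives 5>3]
(D,S,Z): not NE [P1→C gives 9>8; P2→P gives 8>6]

PSNE = {(A,P,Y), (B,Q,X)}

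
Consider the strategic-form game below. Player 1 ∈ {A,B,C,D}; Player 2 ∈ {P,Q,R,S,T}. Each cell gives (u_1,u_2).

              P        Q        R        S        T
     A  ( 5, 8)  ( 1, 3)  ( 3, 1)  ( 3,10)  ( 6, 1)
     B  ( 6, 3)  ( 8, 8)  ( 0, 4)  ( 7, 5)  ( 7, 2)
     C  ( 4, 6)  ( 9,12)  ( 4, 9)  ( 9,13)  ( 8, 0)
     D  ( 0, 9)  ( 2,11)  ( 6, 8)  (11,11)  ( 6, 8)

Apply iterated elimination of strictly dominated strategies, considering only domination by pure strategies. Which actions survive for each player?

Remaining: P1:{C,D} P2:{Q,S}

P2 drop P (S beats it: A:10>8 B:5>3 C:13>6 D:11>9)
P1 drop A (C beats it: Q:9>1 R:4>3 S:9>3 T:8>6)
P1 drop B (C beats it: Q:9>8 R:4>0 S:9>7 T:8>7)
P2 drop R (Q beats it: C:12>9 D:11>8)
P2 drop T (Q beats it: C:12>0 D:11>8)
P1→{C,D} P2→{Q,S}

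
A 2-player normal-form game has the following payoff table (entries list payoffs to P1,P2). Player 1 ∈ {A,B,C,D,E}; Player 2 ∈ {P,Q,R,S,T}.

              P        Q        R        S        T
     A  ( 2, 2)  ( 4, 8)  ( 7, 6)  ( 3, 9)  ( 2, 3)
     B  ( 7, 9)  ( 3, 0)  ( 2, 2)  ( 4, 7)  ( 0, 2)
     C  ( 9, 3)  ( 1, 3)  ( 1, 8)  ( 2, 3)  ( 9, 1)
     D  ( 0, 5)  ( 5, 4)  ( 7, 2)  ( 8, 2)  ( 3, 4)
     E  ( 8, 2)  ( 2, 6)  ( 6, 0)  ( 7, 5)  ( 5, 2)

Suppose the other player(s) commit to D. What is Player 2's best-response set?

P2 best: {P}

u_2(P vs D) = 5
u_2(Q vs D) = 4
u_2(R vs D) = 2
u_2(S vs D) = 2
u_2(T vs D) = 4
max payoff 5 at {P}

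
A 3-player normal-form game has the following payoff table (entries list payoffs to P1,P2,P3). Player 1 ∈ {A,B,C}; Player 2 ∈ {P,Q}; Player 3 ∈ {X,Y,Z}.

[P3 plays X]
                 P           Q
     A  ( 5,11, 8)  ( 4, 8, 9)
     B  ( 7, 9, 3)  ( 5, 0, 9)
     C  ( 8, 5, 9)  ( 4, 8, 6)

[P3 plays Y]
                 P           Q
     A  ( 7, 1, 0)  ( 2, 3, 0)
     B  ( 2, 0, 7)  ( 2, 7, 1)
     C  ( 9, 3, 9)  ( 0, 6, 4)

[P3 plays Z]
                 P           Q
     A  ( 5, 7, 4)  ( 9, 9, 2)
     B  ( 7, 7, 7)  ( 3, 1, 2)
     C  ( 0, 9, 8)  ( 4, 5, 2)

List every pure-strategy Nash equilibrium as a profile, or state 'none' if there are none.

(A,P,X): not NE [P1→C gives 8>5]
(A,P,Y): not NE [P1→C gives 9>7; P2→Q gives 3>1; P3→X gives 8>0]
(A,P,Z): not NE [P1→B gives 7>5; P2→Q gives 9>7; P3→X gives 8>4]
(A,Q,X): not NE [P1→B gives 5>4; P2→P gives 11>8]
(A,Q,Y): not NE [P3→X gives 9>0]
(A,Q,Z): not NE [P3→X gives 9>2]
(B,P,X): not NE [P1→C gives 8>7; P3→Z gives 7>3]
(B,P,Y): not NE [P1→C gives 9>2; P2→Q gives 7>0]
(B,P,Z): NE
(B,Q,X): not NE [P2→P gives 9>0]
(B,Q,Y): not NE [P3→X gives 9>1]
(B,Q,Z): not NE [P1→A gives 9>3; P2→P gives 7>1; P3→X gives 9>2]
(C,P,X): not NE [P2→Q gives 8>5]
(C,P,Y): not NE [P2→Q gives 6>3]
(C,P,Z): not NE [P1→B gives 7>0; P3→Y gives 9>8]
(C,Q,X): not NE [P1→B gives 5>4]
(C,Q,Y): not NE [P1→B gives 2>0; P3→X gives 6>4]
(C,Q,Z): not NE [P1→A gives 9>4; P2→P gives 9>5; P3→X gives 6>2]

NE set: (B,P,Z)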